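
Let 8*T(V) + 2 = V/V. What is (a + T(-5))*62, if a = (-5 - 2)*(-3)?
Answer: 5177/4 ≈ 1294.3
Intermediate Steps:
T(V) = -⅛ (T(V) = -¼ + (V/V)/8 = -¼ + (⅛)*1 = -¼ + ⅛ = -⅛)
a = 21 (a = -7*(-3) = 21)
(a + T(-5))*62 = (21 - ⅛)*62 = (167/8)*62 = 5177/4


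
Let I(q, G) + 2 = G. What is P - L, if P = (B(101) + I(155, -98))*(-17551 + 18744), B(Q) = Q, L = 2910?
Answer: -1717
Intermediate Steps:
I(q, G) = -2 + G
P = 1193 (P = (101 + (-2 - 98))*(-17551 + 18744) = (101 - 100)*1193 = 1*1193 = 1193)
P - L = 1193 - 1*2910 = 1193 - 2910 = -1717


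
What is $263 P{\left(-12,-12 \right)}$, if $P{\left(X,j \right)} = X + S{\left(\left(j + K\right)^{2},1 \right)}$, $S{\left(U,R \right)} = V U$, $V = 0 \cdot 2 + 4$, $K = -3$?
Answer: $233544$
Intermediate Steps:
$V = 4$ ($V = 0 + 4 = 4$)
$S{\left(U,R \right)} = 4 U$
$P{\left(X,j \right)} = X + 4 \left(-3 + j\right)^{2}$ ($P{\left(X,j \right)} = X + 4 \left(j - 3\right)^{2} = X + 4 \left(-3 + j\right)^{2}$)
$263 P{\left(-12,-12 \right)} = 263 \left(-12 + 4 \left(-3 - 12\right)^{2}\right) = 263 \left(-12 + 4 \left(-15\right)^{2}\right) = 263 \left(-12 + 4 \cdot 225\right) = 263 \left(-12 + 900\right) = 263 \cdot 888 = 233544$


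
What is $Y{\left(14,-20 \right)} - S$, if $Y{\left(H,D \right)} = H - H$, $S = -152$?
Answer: $152$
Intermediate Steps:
$Y{\left(H,D \right)} = 0$
$Y{\left(14,-20 \right)} - S = 0 - -152 = 0 + 152 = 152$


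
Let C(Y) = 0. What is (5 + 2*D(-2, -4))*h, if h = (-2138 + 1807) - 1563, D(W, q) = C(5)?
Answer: -9470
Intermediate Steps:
D(W, q) = 0
h = -1894 (h = -331 - 1563 = -1894)
(5 + 2*D(-2, -4))*h = (5 + 2*0)*(-1894) = (5 + 0)*(-1894) = 5*(-1894) = -9470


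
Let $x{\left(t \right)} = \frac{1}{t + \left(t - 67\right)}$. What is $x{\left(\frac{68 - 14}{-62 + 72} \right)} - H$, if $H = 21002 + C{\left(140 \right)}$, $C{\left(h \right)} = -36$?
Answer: $- \frac{5891451}{281} \approx -20966.0$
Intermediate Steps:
$x{\left(t \right)} = \frac{1}{-67 + 2 t}$ ($x{\left(t \right)} = \frac{1}{t + \left(t - 67\right)} = \frac{1}{t + \left(-67 + t\right)} = \frac{1}{-67 + 2 t}$)
$H = 20966$ ($H = 21002 - 36 = 20966$)
$x{\left(\frac{68 - 14}{-62 + 72} \right)} - H = \frac{1}{-67 + 2 \frac{68 - 14}{-62 + 72}} - 20966 = \frac{1}{-67 + 2 \cdot \frac{54}{10}} - 20966 = \frac{1}{-67 + 2 \cdot 54 \cdot \frac{1}{10}} - 20966 = \frac{1}{-67 + 2 \cdot \frac{27}{5}} - 20966 = \frac{1}{-67 + \frac{54}{5}} - 20966 = \frac{1}{- \frac{281}{5}} - 20966 = - \frac{5}{281} - 20966 = - \frac{5891451}{281}$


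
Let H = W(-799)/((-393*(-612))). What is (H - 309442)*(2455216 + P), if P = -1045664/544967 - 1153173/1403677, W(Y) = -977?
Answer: -46593849475752782040841037575/61328184207429348 ≈ -7.5975e+11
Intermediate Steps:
H = -977/240516 (H = -977/((-393*(-612))) = -977/240516 ≈ -0.0040621)
P = -2096215736819/764957643659 (P = -1045664*1/544967 - 1153173*1/1403677 = -1045664/544967 - 1153173/1403677 = -2096215736819/764957643659 ≈ -2.7403)
(H - 309442)*(2455216 + P) = (-977/240516 - 309442)*(2455216 - 2096215736819/764957643659) = -74425753049/240516*1878134149818138525/764957643659 = -46593849475752782040841037575/61328184207429348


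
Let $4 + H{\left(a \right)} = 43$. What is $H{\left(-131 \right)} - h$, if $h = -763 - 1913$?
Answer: $2715$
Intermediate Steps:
$H{\left(a \right)} = 39$ ($H{\left(a \right)} = -4 + 43 = 39$)
$h = -2676$
$H{\left(-131 \right)} - h = 39 - -2676 = 39 + 2676 = 2715$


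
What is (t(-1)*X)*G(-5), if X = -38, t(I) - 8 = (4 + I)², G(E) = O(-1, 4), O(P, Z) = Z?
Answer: -2584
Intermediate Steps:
G(E) = 4
t(I) = 8 + (4 + I)²
(t(-1)*X)*G(-5) = ((8 + (4 - 1)²)*(-38))*4 = ((8 + 3²)*(-38))*4 = ((8 + 9)*(-38))*4 = (17*(-38))*4 = -646*4 = -2584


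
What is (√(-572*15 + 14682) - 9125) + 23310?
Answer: 14185 + 3*√678 ≈ 14263.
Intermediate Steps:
(√(-572*15 + 14682) - 9125) + 23310 = (√(-8580 + 14682) - 9125) + 23310 = (√6102 - 9125) + 23310 = (3*√678 - 9125) + 23310 = (-9125 + 3*√678) + 23310 = 14185 + 3*√678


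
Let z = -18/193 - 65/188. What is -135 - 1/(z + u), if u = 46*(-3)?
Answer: -678085051/5023121 ≈ -134.99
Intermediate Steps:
u = -138
z = -15929/36284 (z = -18*1/193 - 65*1/188 = -18/193 - 65/188 = -15929/36284 ≈ -0.43901)
-135 - 1/(z + u) = -135 - 1/(-15929/36284 - 138) = -135 - 1/(-5023121/36284) = -135 - 1*(-36284/5023121) = -135 + 36284/5023121 = -678085051/5023121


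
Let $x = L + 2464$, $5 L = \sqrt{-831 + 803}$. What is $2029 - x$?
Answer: $-435 - \frac{2 i \sqrt{7}}{5} \approx -435.0 - 1.0583 i$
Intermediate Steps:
$L = \frac{2 i \sqrt{7}}{5}$ ($L = \frac{\sqrt{-831 + 803}}{5} = \frac{\sqrt{-28}}{5} = \frac{2 i \sqrt{7}}{5} \approx 1.0583 i$)
$x = 2464 + \frac{2 i \sqrt{7}}{5}$ ($x = \frac{2 i \sqrt{7}}{5} + 2464 = 2464 + \frac{2 i \sqrt{7}}{5} \approx 2464.0 + 1.0583 i$)
$2029 - x = 2029 - \left(2464 + \frac{2 i \sqrt{7}}{5}\right) = -435 - \frac{2 i \sqrt{7}}{5}$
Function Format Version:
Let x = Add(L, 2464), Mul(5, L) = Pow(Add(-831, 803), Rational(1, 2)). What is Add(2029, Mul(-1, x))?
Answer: Add(-435, Mul(Rational(-2, 5), I, Pow(7, Rational(1, 2)))) ≈ Add(-435.00, Mul(-1.0583, I))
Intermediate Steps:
L = Mul(Rational(2, 5), I, Pow(7, Rational(1, 2))) (L = Mul(Rational(1, 5), Pow(Add(-831, 803), Rational(1, 2))) = Mul(Rational(1, 5), Pow(-28, Rational(1, 2))) = Mul(Rational(1, 5), Mul(2, I, Pow(7, Rational(1, 2)))) = Mul(Rational(2, 5), I, Pow(7, Rational(1, 2))) ≈ Mul(1.0583, I))
x = Add(2464, Mul(Rational(2, 5), I, Pow(7, Rational(1, 2)))) (x = Add(Mul(Rational(2, 5), I, Pow(7, Rational(1, 2))), 2464) = Add(2464, Mul(Rational(2, 5), I, Pow(7, Rational(1, 2)))) ≈ Add(2464.0, Mul(1.0583, I)))
Add(2029, Mul(-1, x)) = Add(2029, Mul(-1, Add(2464, Mul(Rational(2, 5), I, Pow(7, Rational(1, 2)))))) = Add(2029, Add(-2464, Mul(Rational(-2, 5), I, Pow(7, Rational(1, 2))))) = Add(-435, Mul(Rational(-2, 5), I, Pow(7, Rational(1, 2))))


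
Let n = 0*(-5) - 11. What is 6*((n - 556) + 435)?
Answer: -792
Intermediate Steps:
n = -11 (n = 0 - 11 = -11)
6*((n - 556) + 435) = 6*((-11 - 556) + 435) = 6*(-567 + 435) = 6*(-132) = -792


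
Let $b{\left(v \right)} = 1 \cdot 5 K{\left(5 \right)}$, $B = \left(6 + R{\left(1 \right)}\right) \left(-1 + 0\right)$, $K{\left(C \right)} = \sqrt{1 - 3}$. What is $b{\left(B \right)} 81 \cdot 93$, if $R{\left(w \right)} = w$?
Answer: $37665 i \sqrt{2} \approx 53266.0 i$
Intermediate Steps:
$K{\left(C \right)} = i \sqrt{2}$ ($K{\left(C \right)} = \sqrt{-2} = i \sqrt{2}$)
$B = -7$ ($B = \left(6 + 1\right) \left(-1 + 0\right) = 7 \left(-1\right) = -7$)
$b{\left(v \right)} = 5 i \sqrt{2}$ ($b{\left(v \right)} = 1 \cdot 5 i \sqrt{2} = 5 i \sqrt{2}$)
$b{\left(B \right)} 81 \cdot 93 = 5 i \sqrt{2} \cdot 81 \cdot 93 = 405 i \sqrt{2} \cdot 93 = 37665 i \sqrt{2}$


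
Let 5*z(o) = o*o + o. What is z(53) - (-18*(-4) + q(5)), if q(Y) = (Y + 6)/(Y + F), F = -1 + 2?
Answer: 14957/30 ≈ 498.57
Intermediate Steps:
F = 1
z(o) = o/5 + o²/5 (z(o) = (o*o + o)/5 = (o² + o)/5 = (o + o²)/5 = o/5 + o²/5)
q(Y) = (6 + Y)/(1 + Y) (q(Y) = (Y + 6)/(Y + 1) = (6 + Y)/(1 + Y))
z(53) - (-18*(-4) + q(5)) = (⅕)*53*(1 + 53) - (-18*(-4) + (6 + 5)/(1 + 5)) = (⅕)*53*54 - (72 + 11/6) = 2862/5 - (72 + (⅙)*11) = 2862/5 - (72 + 11/6) = 2862/5 - 1*443/6 = 2862/5 - 443/6 = 14957/30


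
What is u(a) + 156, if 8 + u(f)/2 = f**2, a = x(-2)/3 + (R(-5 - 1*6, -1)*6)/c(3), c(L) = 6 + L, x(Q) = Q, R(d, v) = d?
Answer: 268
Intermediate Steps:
a = -8 (a = -2/3 + ((-5 - 1*6)*6)/(6 + 3) = -2*1/3 + ((-5 - 6)*6)/9 = -2/3 - 11*6*(1/9) = -2/3 - 66*1/9 = -2/3 - 22/3 = -8)
u(f) = -16 + 2*f**2
u(a) + 156 = (-16 + 2*(-8)**2) + 156 = (-16 + 2*64) + 156 = (-16 + 128) + 156 = 112 + 156 = 268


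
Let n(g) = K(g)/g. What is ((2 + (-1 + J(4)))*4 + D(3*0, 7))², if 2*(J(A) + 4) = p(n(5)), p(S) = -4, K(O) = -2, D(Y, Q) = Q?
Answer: 169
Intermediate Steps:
n(g) = -2/g
J(A) = -6 (J(A) = -4 + (½)*(-4) = -4 - 2 = -6)
((2 + (-1 + J(4)))*4 + D(3*0, 7))² = ((2 + (-1 - 6))*4 + 7)² = ((2 - 7)*4 + 7)² = (-5*4 + 7)² = (-20 + 7)² = (-13)² = 169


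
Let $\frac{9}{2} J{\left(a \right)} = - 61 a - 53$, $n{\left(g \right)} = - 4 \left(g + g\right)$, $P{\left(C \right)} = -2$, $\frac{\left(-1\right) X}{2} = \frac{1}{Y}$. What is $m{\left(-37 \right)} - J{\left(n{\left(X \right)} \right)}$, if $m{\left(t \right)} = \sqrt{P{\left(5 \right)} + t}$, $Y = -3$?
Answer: $- \frac{1634}{27} + i \sqrt{39} \approx -60.518 + 6.245 i$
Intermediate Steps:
$X = \frac{2}{3}$ ($X = - \frac{2}{-3} = \left(-2\right) \left(- \frac{1}{3}\right) = \frac{2}{3} \approx 0.66667$)
$n{\left(g \right)} = - 8 g$ ($n{\left(g \right)} = - 4 \cdot 2 g = - 8 g$)
$J{\left(a \right)} = - \frac{106}{9} - \frac{122 a}{9}$ ($J{\left(a \right)} = \frac{2 \left(- 61 a - 53\right)}{9} = \frac{2 \left(-53 - 61 a\right)}{9} = - \frac{106}{9} - \frac{122 a}{9}$)
$m{\left(t \right)} = \sqrt{-2 + t}$
$m{\left(-37 \right)} - J{\left(n{\left(X \right)} \right)} = \sqrt{-2 - 37} - \left(- \frac{106}{9} - \frac{122 \left(\left(-8\right) \frac{2}{3}\right)}{9}\right) = \sqrt{-39} - \left(- \frac{106}{9} - - \frac{1952}{27}\right) = i \sqrt{39} - \left(- \frac{106}{9} + \frac{1952}{27}\right) = i \sqrt{39} - \frac{1634}{27} = - \frac{1634}{27} + i \sqrt{39}$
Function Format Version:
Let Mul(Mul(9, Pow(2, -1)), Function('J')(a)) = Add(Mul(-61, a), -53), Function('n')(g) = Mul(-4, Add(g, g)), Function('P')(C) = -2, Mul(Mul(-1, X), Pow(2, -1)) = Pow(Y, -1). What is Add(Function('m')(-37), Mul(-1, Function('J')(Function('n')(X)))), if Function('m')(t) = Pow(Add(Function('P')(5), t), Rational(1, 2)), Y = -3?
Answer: Add(Rational(-1634, 27), Mul(I, Pow(39, Rational(1, 2)))) ≈ Add(-60.518, Mul(6.2450, I))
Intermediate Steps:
X = Rational(2, 3) (X = Mul(-2, Pow(-3, -1)) = Mul(-2, Rational(-1, 3)) = Rational(2, 3) ≈ 0.66667)
Function('n')(g) = Mul(-8, g) (Function('n')(g) = Mul(-4, Mul(2, g)) = Mul(-8, g))
Function('J')(a) = Add(Rational(-106, 9), Mul(Rational(-122, 9), a)) (Function('J')(a) = Mul(Rational(2, 9), Add(Mul(-61, a), -53)) = Mul(Rational(2, 9), Add(-53, Mul(-61, a))) = Add(Rational(-106, 9), Mul(Rational(-122, 9), a)))
Function('m')(t) = Pow(Add(-2, t), Rational(1, 2))
Add(Function('m')(-37), Mul(-1, Function('J')(Function('n')(X)))) = Add(Pow(Add(-2, -37), Rational(1, 2)), Mul(-1, Add(Rational(-106, 9), Mul(Rational(-122, 9), Mul(-8, Rational(2, 3)))))) = Add(Pow(-39, Rational(1, 2)), Mul(-1, Add(Rational(-106, 9), Mul(Rational(-122, 9), Rational(-16, 3))))) = Add(Mul(I, Pow(39, Rational(1, 2))), Mul(-1, Add(Rational(-106, 9), Rational(1952, 27)))) = Add(Mul(I, Pow(39, Rational(1, 2))), Mul(-1, Rational(1634, 27))) = Add(Mul(I, Pow(39, Rational(1, 2))), Rational(-1634, 27)) = Add(Rational(-1634, 27), Mul(I, Pow(39, Rational(1, 2))))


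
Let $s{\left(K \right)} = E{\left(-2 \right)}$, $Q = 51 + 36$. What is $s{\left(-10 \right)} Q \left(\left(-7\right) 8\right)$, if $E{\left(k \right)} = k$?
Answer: $9744$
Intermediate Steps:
$Q = 87$
$s{\left(K \right)} = -2$
$s{\left(-10 \right)} Q \left(\left(-7\right) 8\right) = \left(-2\right) 87 \left(\left(-7\right) 8\right) = \left(-174\right) \left(-56\right) = 9744$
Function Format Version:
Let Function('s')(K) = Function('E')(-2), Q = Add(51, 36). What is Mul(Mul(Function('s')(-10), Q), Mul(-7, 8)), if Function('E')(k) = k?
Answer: 9744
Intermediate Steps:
Q = 87
Function('s')(K) = -2
Mul(Mul(Function('s')(-10), Q), Mul(-7, 8)) = Mul(Mul(-2, 87), Mul(-7, 8)) = Mul(-174, -56) = 9744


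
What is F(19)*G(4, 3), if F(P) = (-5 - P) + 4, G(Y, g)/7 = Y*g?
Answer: -1680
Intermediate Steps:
G(Y, g) = 7*Y*g (G(Y, g) = 7*(Y*g) = 7*Y*g)
F(P) = -1 - P
F(19)*G(4, 3) = (-1 - 1*19)*(7*4*3) = (-1 - 19)*84 = -20*84 = -1680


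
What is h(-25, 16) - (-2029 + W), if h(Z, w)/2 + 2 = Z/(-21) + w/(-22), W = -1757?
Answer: 873856/231 ≈ 3782.9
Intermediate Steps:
h(Z, w) = -4 - 2*Z/21 - w/11 (h(Z, w) = -4 + 2*(Z/(-21) + w/(-22)) = -4 + 2*(Z*(-1/21) + w*(-1/22)) = -4 + 2*(-Z/21 - w/22) = -4 + (-2*Z/21 - w/11) = -4 - 2*Z/21 - w/11)
h(-25, 16) - (-2029 + W) = (-4 - 2/21*(-25) - 1/11*16) - (-2029 - 1757) = (-4 + 50/21 - 16/11) - 1*(-3786) = -710/231 + 3786 = 873856/231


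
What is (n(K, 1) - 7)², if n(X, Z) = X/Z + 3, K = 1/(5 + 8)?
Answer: 2601/169 ≈ 15.391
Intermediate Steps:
K = 1/13 ≈ 0.076923
n(X, Z) = 3 + X/Z (n(X, Z) = X/Z + 3 = 3 + X/Z)
(n(K, 1) - 7)² = ((3 + (1/13)/1) - 7)² = ((3 + (1/13)*1) - 7)² = ((3 + 1/13) - 7)² = (40/13 - 7)² = (-51/13)² = 2601/169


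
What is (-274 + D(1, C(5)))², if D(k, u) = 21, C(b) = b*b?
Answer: 64009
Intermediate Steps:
C(b) = b²
(-274 + D(1, C(5)))² = (-274 + 21)² = (-253)² = 64009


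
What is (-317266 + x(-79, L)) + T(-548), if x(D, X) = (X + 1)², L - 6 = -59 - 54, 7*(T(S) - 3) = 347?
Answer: -2141842/7 ≈ -3.0598e+5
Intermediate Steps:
T(S) = 368/7 (T(S) = 3 + (⅐)*347 = 3 + 347/7 = 368/7)
L = -107 (L = 6 + (-59 - 54) = 6 - 113 = -107)
x(D, X) = (1 + X)²
(-317266 + x(-79, L)) + T(-548) = (-317266 + (1 - 107)²) + 368/7 = (-317266 + (-106)²) + 368/7 = (-317266 + 11236) + 368/7 = -306030 + 368/7 = -2141842/7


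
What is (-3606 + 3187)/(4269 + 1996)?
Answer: -419/6265 ≈ -0.066880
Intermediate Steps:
(-3606 + 3187)/(4269 + 1996) = -419/6265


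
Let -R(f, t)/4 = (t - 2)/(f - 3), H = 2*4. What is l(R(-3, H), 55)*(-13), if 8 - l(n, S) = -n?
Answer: -156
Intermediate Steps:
H = 8
R(f, t) = -4*(-2 + t)/(-3 + f) (R(f, t) = -4*(t - 2)/(f - 3) = -4*(-2 + t)/(-3 + f))
l(n, S) = 8 + n (l(n, S) = 8 - (-1)*n = 8 + n)
l(R(-3, H), 55)*(-13) = (8 + 4*(2 - 1*8)/(-3 - 3))*(-13) = (8 + 4*(2 - 8)/(-6))*(-13) = (8 + 4*(-⅙)*(-6))*(-13) = (8 + 4)*(-13) = 12*(-13) = -156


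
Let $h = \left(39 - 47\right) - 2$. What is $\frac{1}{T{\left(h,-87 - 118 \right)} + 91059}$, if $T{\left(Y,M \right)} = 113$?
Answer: $\frac{1}{91172} \approx 1.0968 \cdot 10^{-5}$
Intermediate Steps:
$h = -10$ ($h = -8 - 2 = -10$)
$\frac{1}{T{\left(h,-87 - 118 \right)} + 91059} = \frac{1}{113 + 91059} = \frac{1}{91172}$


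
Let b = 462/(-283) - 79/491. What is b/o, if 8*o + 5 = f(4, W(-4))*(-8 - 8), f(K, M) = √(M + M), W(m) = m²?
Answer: -9967960/1134829151 + 127589888*√2/1134829151 ≈ 0.15022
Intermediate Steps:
f(K, M) = √2*√M (f(K, M) = √(2*M) = √2*√M)
b = -249199/138953 (b = 462*(-1/283) - 79*1/491 = -462/283 - 79/491 = -249199/138953 ≈ -1.7934)
o = -5/8 - 8*√2 (o = -5/8 + ((√2*√((-4)²))*(-8 - 8))/8 = -5/8 + ((√2*√16)*(-16))/8 = -5/8 + ((√2*4)*(-16))/8 = -5/8 + ((4*√2)*(-16))/8 = -5/8 + (-64*√2)/8 = -5/8 - 8*√2 ≈ -11.939)
b/o = -249199/(138953*(-5/8 - 8*√2))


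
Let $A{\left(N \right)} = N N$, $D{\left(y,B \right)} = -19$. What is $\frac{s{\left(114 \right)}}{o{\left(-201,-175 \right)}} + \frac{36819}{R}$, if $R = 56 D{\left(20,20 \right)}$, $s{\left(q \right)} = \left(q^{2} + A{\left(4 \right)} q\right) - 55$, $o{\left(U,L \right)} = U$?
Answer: $- \frac{23110579}{213864} \approx -108.06$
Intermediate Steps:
$A{\left(N \right)} = N^{2}$
$s{\left(q \right)} = -55 + q^{2} + 16 q$ ($s{\left(q \right)} = \left(q^{2} + 4^{2} q\right) - 55 = \left(q^{2} + 16 q\right) - 55 = -55 + q^{2} + 16 q$)
$R = -1064$ ($R = 56 \left(-19\right) = -1064$)
$\frac{s{\left(114 \right)}}{o{\left(-201,-175 \right)}} + \frac{36819}{R} = \frac{-55 + 114^{2} + 16 \cdot 114}{-201} + \frac{36819}{-1064} = \left(-55 + 12996 + 1824\right) \left(- \frac{1}{201}\right) + 36819 \left(- \frac{1}{1064}\right) = 14765 \left(- \frac{1}{201}\right) - \frac{36819}{1064} = - \frac{14765}{201} - \frac{36819}{1064} = - \frac{23110579}{213864}$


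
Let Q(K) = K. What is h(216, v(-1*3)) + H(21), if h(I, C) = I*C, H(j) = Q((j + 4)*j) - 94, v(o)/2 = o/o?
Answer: 863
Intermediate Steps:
v(o) = 2 (v(o) = 2*(o/o) = 2*1 = 2)
H(j) = -94 + j*(4 + j) (H(j) = (j + 4)*j - 94 = (4 + j)*j - 94 = j*(4 + j) - 94 = -94 + j*(4 + j))
h(I, C) = C*I
h(216, v(-1*3)) + H(21) = 2*216 + (-94 + 21*(4 + 21)) = 432 + (-94 + 21*25) = 432 + (-94 + 525) = 432 + 431 = 863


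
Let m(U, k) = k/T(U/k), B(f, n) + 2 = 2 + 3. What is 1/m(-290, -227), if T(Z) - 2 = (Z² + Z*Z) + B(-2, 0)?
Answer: -425845/11697083 ≈ -0.036406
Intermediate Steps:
B(f, n) = 3 (B(f, n) = -2 + (2 + 3) = -2 + 5 = 3)
T(Z) = 5 + 2*Z² (T(Z) = 2 + ((Z² + Z*Z) + 3) = 2 + ((Z² + Z²) + 3) = 2 + (2*Z² + 3) = 2 + (3 + 2*Z²) = 5 + 2*Z²)
m(U, k) = k/(5 + 2*U²/k²) (m(U, k) = k/(5 + 2*(U/k)²) = k/(5 + 2*(U²/k²)) = k/(5 + 2*U²/k²))
1/m(-290, -227) = 1/((-227)³/(2*(-290)² + 5*(-227)²)) = 1/(-11697083/(2*84100 + 5*51529)) = 1/(-11697083/(168200 + 257645)) = 1/(-11697083/425845) = -425845/11697083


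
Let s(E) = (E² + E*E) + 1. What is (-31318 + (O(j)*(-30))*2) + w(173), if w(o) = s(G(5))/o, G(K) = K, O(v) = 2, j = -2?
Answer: -5438723/173 ≈ -31438.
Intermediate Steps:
s(E) = 1 + 2*E² (s(E) = (E² + E²) + 1 = 2*E² + 1 = 1 + 2*E²)
w(o) = 51/o (w(o) = (1 + 2*5²)/o = (1 + 2*25)/o = (1 + 50)/o = 51/o)
(-31318 + (O(j)*(-30))*2) + w(173) = (-31318 + (2*(-30))*2) + 51/173 = (-31318 - 60*2) + 51*(1/173) = (-31318 - 120) + 51/173 = -31438 + 51/173 = -5438723/173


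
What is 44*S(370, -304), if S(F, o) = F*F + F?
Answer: 6039880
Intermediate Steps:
S(F, o) = F + F² (S(F, o) = F² + F = F + F²)
44*S(370, -304) = 44*(370*(1 + 370)) = 44*(370*371) = 44*137270 = 6039880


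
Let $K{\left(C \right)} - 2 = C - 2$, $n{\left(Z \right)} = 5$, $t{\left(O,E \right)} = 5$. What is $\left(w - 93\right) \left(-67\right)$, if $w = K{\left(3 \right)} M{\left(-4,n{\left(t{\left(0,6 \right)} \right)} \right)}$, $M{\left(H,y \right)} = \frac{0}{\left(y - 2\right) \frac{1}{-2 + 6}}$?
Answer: $6231$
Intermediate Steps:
$K{\left(C \right)} = C$ ($K{\left(C \right)} = 2 + \left(C - 2\right) = 2 + \left(-2 + C\right) = C$)
$M{\left(H,y \right)} = 0$ ($M{\left(H,y \right)} = \frac{0}{\left(-2 + y\right) \frac{1}{4}} = \frac{0}{- \frac{1}{2} + \frac{y}{4}} = 0$)
$w = 0$ ($w = 3 \cdot 0 = 0$)
$\left(w - 93\right) \left(-67\right) = \left(0 - 93\right) \left(-67\right) = \left(-93\right) \left(-67\right) = 6231$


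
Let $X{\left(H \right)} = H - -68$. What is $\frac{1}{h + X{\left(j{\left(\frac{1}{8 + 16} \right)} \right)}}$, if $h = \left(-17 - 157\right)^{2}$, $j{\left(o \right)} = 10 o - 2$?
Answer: $\frac{12}{364109} \approx 3.2957 \cdot 10^{-5}$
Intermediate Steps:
$j{\left(o \right)} = -2 + 10 o$
$h = 30276$ ($h = \left(-174\right)^{2} = 30276$)
$X{\left(H \right)} = 68 + H$ ($X{\left(H \right)} = H + 68 = 68 + H$)
$\frac{1}{h + X{\left(j{\left(\frac{1}{8 + 16} \right)} \right)}} = \frac{1}{30276 + \left(68 - \left(2 - \frac{10}{8 + 16}\right)\right)} = \frac{1}{30276 + \left(68 - \left(2 - \frac{10}{24}\right)\right)} = \frac{1}{30276 + \left(68 + \left(-2 + 10 \cdot \frac{1}{24}\right)\right)} = \frac{1}{30276 + \left(68 + \left(-2 + \frac{5}{12}\right)\right)} = \frac{1}{30276 + \left(68 - \frac{19}{12}\right)} = \frac{1}{30276 + \frac{797}{12}} = \frac{1}{\frac{364109}{12}} = \frac{12}{364109}$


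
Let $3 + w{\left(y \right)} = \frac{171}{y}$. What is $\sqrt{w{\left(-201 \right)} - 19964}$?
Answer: $\frac{i \sqrt{89635682}}{67} \approx 141.31 i$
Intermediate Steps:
$w{\left(y \right)} = -3 + \frac{171}{y}$
$\sqrt{w{\left(-201 \right)} - 19964} = \sqrt{\left(-3 + \frac{171}{-201}\right) - 19964} = \sqrt{\left(-3 + 171 \left(- \frac{1}{201}\right)\right) - 19964} = \sqrt{\left(-3 - \frac{57}{67}\right) - 19964} = \sqrt{- \frac{258}{67} - 19964} = \sqrt{- \frac{1337846}{67}} = \frac{i \sqrt{89635682}}{67}$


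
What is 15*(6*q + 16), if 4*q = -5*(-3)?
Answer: 1155/2 ≈ 577.50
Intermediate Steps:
q = 15/4 (q = (-5*(-3))/4 = (¼)*15 = 15/4 ≈ 3.7500)
15*(6*q + 16) = 15*(6*(15/4) + 16) = 15*(45/2 + 16) = 15*(77/2) = 1155/2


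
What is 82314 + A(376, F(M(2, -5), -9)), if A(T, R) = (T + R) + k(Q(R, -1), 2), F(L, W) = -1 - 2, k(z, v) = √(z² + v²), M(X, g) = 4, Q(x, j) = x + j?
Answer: 82687 + 2*√5 ≈ 82692.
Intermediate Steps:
Q(x, j) = j + x
k(z, v) = √(v² + z²)
F(L, W) = -3
A(T, R) = R + T + √(4 + (-1 + R)²) (A(T, R) = (T + R) + √(2² + (-1 + R)²) = (R + T) + √(4 + (-1 + R)²) = R + T + √(4 + (-1 + R)²))
82314 + A(376, F(M(2, -5), -9)) = 82314 + (-3 + 376 + √(4 + (-1 - 3)²)) = 82314 + (-3 + 376 + √(4 + (-4)²)) = 82314 + (-3 + 376 + √(4 + 16)) = 82314 + (-3 + 376 + √20) = 82314 + (-3 + 376 + 2*√5) = 82314 + (373 + 2*√5) = 82687 + 2*√5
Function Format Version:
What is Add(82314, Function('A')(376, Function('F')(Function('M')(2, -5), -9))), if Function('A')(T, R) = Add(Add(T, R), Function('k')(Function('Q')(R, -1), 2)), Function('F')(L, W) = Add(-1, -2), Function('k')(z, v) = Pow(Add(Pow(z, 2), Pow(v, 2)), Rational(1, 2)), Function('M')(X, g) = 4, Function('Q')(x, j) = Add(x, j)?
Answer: Add(82687, Mul(2, Pow(5, Rational(1, 2)))) ≈ 82692.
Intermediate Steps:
Function('Q')(x, j) = Add(j, x)
Function('k')(z, v) = Pow(Add(Pow(v, 2), Pow(z, 2)), Rational(1, 2))
Function('F')(L, W) = -3
Function('A')(T, R) = Add(R, T, Pow(Add(4, Pow(Add(-1, R), 2)), Rational(1, 2))) (Function('A')(T, R) = Add(Add(T, R), Pow(Add(Pow(2, 2), Pow(Add(-1, R), 2)), Rational(1, 2))) = Add(Add(R, T), Pow(Add(4, Pow(Add(-1, R), 2)), Rational(1, 2))) = Add(R, T, Pow(Add(4, Pow(Add(-1, R), 2)), Rational(1, 2))))
Add(82314, Function('A')(376, Function('F')(Function('M')(2, -5), -9))) = Add(82314, Add(-3, 376, Pow(Add(4, Pow(Add(-1, -3), 2)), Rational(1, 2)))) = Add(82314, Add(-3, 376, Pow(Add(4, Pow(-4, 2)), Rational(1, 2)))) = Add(82314, Add(-3, 376, Pow(Add(4, 16), Rational(1, 2)))) = Add(82314, Add(-3, 376, Pow(20, Rational(1, 2)))) = Add(82314, Add(-3, 376, Mul(2, Pow(5, Rational(1, 2))))) = Add(82314, Add(373, Mul(2, Pow(5, Rational(1, 2))))) = Add(82687, Mul(2, Pow(5, Rational(1, 2))))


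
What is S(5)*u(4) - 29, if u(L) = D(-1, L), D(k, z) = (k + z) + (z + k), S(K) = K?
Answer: 1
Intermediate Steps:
D(k, z) = 2*k + 2*z (D(k, z) = (k + z) + (k + z) = 2*k + 2*z)
u(L) = -2 + 2*L (u(L) = 2*(-1) + 2*L = -2 + 2*L)
S(5)*u(4) - 29 = 5*(-2 + 2*4) - 29 = 5*(-2 + 8) - 29 = 5*6 - 29 = 30 - 29 = 1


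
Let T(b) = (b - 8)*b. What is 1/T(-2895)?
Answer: 1/8404185 ≈ 1.1899e-7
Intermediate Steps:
T(b) = b*(-8 + b) (T(b) = (-8 + b)*b = b*(-8 + b))
1/T(-2895) = 1/(-2895*(-8 - 2895)) = 1/(-2895*(-2903)) = 1/8404185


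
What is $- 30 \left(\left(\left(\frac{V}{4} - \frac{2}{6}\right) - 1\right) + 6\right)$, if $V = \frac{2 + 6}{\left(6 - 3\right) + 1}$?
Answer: $-155$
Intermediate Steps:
$V = 2$ ($V = \frac{8}{3 + 1} = \frac{8}{4} = 8 \cdot \frac{1}{4} = 2$)
$- 30 \left(\left(\left(\frac{V}{4} - \frac{2}{6}\right) - 1\right) + 6\right) = - 30 \left(\left(\left(\frac{2}{4} - \frac{2}{6}\right) - 1\right) + 6\right) = - 30 \left(\left(\left(2 \cdot \frac{1}{4} - \frac{1}{3}\right) - 1\right) + 6\right) = - 30 \left(\left(\left(\frac{1}{2} - \frac{1}{3}\right) - 1\right) + 6\right) = - 30 \left(\left(\frac{1}{6} - 1\right) + 6\right) = - 30 \left(- \frac{5}{6} + 6\right) = \left(-30\right) \frac{31}{6} = -155$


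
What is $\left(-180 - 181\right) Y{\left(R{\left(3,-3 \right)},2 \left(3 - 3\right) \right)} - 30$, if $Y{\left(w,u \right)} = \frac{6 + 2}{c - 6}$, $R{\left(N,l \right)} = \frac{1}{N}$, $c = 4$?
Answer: $1414$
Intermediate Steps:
$Y{\left(w,u \right)} = -4$ ($Y{\left(w,u \right)} = \frac{6 + 2}{4 - 6} = \frac{8}{-2} = 8 \left(- \frac{1}{2}\right) = -4$)
$\left(-180 - 181\right) Y{\left(R{\left(3,-3 \right)},2 \left(3 - 3\right) \right)} - 30 = \left(-180 - 181\right) \left(-4\right) - 30 = \left(-361\right) \left(-4\right) - 30 = 1444 - 30 = 1414$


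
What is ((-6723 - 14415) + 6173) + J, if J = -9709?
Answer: -24674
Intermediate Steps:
((-6723 - 14415) + 6173) + J = ((-6723 - 14415) + 6173) - 9709 = (-21138 + 6173) - 9709 = -14965 - 9709 = -24674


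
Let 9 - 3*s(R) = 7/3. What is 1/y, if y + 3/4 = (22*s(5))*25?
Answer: 36/43973 ≈ 0.00081868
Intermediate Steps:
s(R) = 20/9 (s(R) = 3 - 7/(3*3) = 3 - 1/3*7/3 = 3 - 7/9 = 20/9)
y = 43973/36 (y = -3/4 + (22*(20/9))*25 = -3/4 + (440/9)*25 = -3/4 + 11000/9 = 43973/36 ≈ 1221.5)
1/y = 1/(43973/36) = 36/43973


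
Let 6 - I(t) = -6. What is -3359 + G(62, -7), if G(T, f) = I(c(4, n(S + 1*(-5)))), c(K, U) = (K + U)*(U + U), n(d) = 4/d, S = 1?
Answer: -3347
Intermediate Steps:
c(K, U) = 2*U*(K + U) (c(K, U) = (K + U)*(2*U) = 2*U*(K + U))
I(t) = 12 (I(t) = 6 - 1*(-6) = 6 + 6 = 12)
G(T, f) = 12
-3359 + G(62, -7) = -3359 + 12 = -3347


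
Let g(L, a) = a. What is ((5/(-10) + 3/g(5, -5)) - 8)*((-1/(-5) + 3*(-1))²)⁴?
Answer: -67148402048/1953125 ≈ -34380.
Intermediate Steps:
((5/(-10) + 3/g(5, -5)) - 8)*((-1/(-5) + 3*(-1))²)⁴ = ((5/(-10) + 3/(-5)) - 8)*((-1/(-5) + 3*(-1))²)⁴ = ((5*(-⅒) + 3*(-⅕)) - 8)*((-1*(-⅕) - 3)²)⁴ = ((-½ - ⅗) - 8)*((⅕ - 3)²)⁴ = (-11/10 - 8)*((-14/5)²)⁴ = -91*(196/25)⁴/10 = -91/10*1475789056/390625 = -67148402048/1953125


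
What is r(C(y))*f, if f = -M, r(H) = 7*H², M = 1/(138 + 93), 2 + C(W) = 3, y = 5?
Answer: -1/33 ≈ -0.030303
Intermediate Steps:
C(W) = 1 (C(W) = -2 + 3 = 1)
M = 1/231 ≈ 0.0043290
f = -1/231 (f = -1*1/231 = -1/231 ≈ -0.0043290)
r(C(y))*f = (7*1²)*(-1/231) = (7*1)*(-1/231) = 7*(-1/231) = -1/33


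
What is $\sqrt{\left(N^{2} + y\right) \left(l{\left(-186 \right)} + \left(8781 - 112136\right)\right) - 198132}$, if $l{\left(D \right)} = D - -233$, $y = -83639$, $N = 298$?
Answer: $12 i \sqrt{3706833} \approx 23104.0 i$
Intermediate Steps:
$l{\left(D \right)} = 233 + D$ ($l{\left(D \right)} = D + 233 = 233 + D$)
$\sqrt{\left(N^{2} + y\right) \left(l{\left(-186 \right)} + \left(8781 - 112136\right)\right) - 198132} = \sqrt{\left(298^{2} - 83639\right) \left(\left(233 - 186\right) + \left(8781 - 112136\right)\right) - 198132} = \sqrt{\left(88804 - 83639\right) \left(47 - 103355\right) - 198132} = \sqrt{5165 \left(-103308\right) - 198132} = \sqrt{-533585820 - 198132} = \sqrt{-533783952} = 12 i \sqrt{3706833}$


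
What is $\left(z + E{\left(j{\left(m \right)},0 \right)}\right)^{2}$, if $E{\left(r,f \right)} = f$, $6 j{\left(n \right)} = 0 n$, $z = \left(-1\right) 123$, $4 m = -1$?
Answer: $15129$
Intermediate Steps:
$m = - \frac{1}{4}$ ($m = \frac{1}{4} \left(-1\right) = - \frac{1}{4} \approx -0.25$)
$z = -123$
$j{\left(n \right)} = 0$ ($j{\left(n \right)} = \frac{0 n}{6} = \frac{1}{6} \cdot 0 = 0$)
$\left(z + E{\left(j{\left(m \right)},0 \right)}\right)^{2} = \left(-123 + 0\right)^{2} = \left(-123\right)^{2} = 15129$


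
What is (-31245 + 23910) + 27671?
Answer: 20336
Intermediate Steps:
(-31245 + 23910) + 27671 = -7335 + 27671 = 20336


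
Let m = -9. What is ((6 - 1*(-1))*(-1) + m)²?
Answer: 256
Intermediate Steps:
((6 - 1*(-1))*(-1) + m)² = ((6 - 1*(-1))*(-1) - 9)² = ((6 + 1)*(-1) - 9)² = (7*(-1) - 9)² = (-7 - 9)² = (-16)² = 256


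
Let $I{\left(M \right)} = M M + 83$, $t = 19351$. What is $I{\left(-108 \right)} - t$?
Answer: $-7604$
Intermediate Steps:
$I{\left(M \right)} = 83 + M^{2}$ ($I{\left(M \right)} = M^{2} + 83 = 83 + M^{2}$)
$I{\left(-108 \right)} - t = \left(83 + \left(-108\right)^{2}\right) - 19351 = \left(83 + 11664\right) - 19351 = 11747 - 19351 = -7604$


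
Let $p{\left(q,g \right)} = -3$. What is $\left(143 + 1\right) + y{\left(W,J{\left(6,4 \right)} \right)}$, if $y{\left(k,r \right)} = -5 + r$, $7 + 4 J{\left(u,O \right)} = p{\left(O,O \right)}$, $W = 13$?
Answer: $\frac{273}{2} \approx 136.5$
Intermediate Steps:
$J{\left(u,O \right)} = - \frac{5}{2}$ ($J{\left(u,O \right)} = - \frac{7}{4} + \frac{1}{4} \left(-3\right) = - \frac{7}{4} - \frac{3}{4} = - \frac{5}{2}$)
$\left(143 + 1\right) + y{\left(W,J{\left(6,4 \right)} \right)} = \left(143 + 1\right) - \frac{15}{2} = 144 - \frac{15}{2} = \frac{273}{2}$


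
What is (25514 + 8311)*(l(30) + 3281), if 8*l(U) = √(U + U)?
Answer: 110979825 + 33825*√15/4 ≈ 1.1101e+8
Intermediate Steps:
l(U) = √2*√U/8 (l(U) = √(U + U)/8 = √(2*U)/8 = (√2*√U)/8 = √2*√U/8)
(25514 + 8311)*(l(30) + 3281) = (25514 + 8311)*(√2*√30/8 + 3281) = 33825*(√15/4 + 3281) = 33825*(3281 + √15/4) = 110979825 + 33825*√15/4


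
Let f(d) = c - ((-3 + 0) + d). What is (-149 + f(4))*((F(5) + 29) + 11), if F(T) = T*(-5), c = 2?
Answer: -2220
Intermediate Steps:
f(d) = 5 - d (f(d) = 2 - ((-3 + 0) + d) = 2 - (-3 + d) = 2 + (3 - d) = 5 - d)
F(T) = -5*T
(-149 + f(4))*((F(5) + 29) + 11) = (-149 + (5 - 1*4))*((-5*5 + 29) + 11) = (-149 + (5 - 4))*((-25 + 29) + 11) = (-149 + 1)*(4 + 11) = -148*15 = -2220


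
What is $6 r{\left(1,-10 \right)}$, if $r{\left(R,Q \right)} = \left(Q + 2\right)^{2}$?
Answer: $384$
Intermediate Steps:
$r{\left(R,Q \right)} = \left(2 + Q\right)^{2}$
$6 r{\left(1,-10 \right)} = 6 \left(2 - 10\right)^{2} = 6 \left(-8\right)^{2} = 6 \cdot 64 = 384$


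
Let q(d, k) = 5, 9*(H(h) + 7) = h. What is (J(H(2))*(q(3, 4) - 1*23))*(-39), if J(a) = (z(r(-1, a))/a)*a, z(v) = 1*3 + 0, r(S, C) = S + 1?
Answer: 2106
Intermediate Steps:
r(S, C) = 1 + S
z(v) = 3 (z(v) = 3 + 0 = 3)
H(h) = -7 + h/9
J(a) = 3 (J(a) = (3/a)*a = 3)
(J(H(2))*(q(3, 4) - 1*23))*(-39) = (3*(5 - 1*23))*(-39) = (3*(5 - 23))*(-39) = (3*(-18))*(-39) = -54*(-39) = 2106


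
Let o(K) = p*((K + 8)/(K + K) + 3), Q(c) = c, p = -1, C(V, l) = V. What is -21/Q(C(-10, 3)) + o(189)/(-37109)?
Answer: 73646138/35068005 ≈ 2.1001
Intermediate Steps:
o(K) = -3 - (8 + K)/(2*K) (o(K) = -((K + 8)/(K + K) + 3) = -((8 + K)/((2*K)) + 3) = -((8 + K)*(1/(2*K)) + 3) = -((8 + K)/(2*K) + 3) = -(3 + (8 + K)/(2*K)) = -3 - (8 + K)/(2*K))
-21/Q(C(-10, 3)) + o(189)/(-37109) = -21/(-10) + (-7/2 - 4/189)/(-37109) = -21*(-⅒) + (-7/2 - 4*1/189)*(-1/37109) = 21/10 + (-7/2 - 4/189)*(-1/37109) = 21/10 - 1331/378*(-1/37109) = 21/10 + 1331/14027202 = 73646138/35068005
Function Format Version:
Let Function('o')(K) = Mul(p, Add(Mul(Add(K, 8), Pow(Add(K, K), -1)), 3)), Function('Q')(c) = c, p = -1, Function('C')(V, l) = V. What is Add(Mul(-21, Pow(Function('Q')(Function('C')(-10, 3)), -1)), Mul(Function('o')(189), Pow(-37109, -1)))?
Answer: Rational(73646138, 35068005) ≈ 2.1001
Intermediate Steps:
Function('o')(K) = Add(-3, Mul(Rational(-1, 2), Pow(K, -1), Add(8, K))) (Function('o')(K) = Mul(-1, Add(Mul(Add(K, 8), Pow(Add(K, K), -1)), 3)) = Mul(-1, Add(Mul(Add(8, K), Pow(Mul(2, K), -1)), 3)) = Mul(-1, Add(Mul(Add(8, K), Mul(Rational(1, 2), Pow(K, -1))), 3)) = Mul(-1, Add(Mul(Rational(1, 2), Pow(K, -1), Add(8, K)), 3)) = Mul(-1, Add(3, Mul(Rational(1, 2), Pow(K, -1), Add(8, K)))) = Add(-3, Mul(Rational(-1, 2), Pow(K, -1), Add(8, K))))
Add(Mul(-21, Pow(Function('Q')(Function('C')(-10, 3)), -1)), Mul(Function('o')(189), Pow(-37109, -1))) = Add(Mul(-21, Pow(-10, -1)), Mul(Add(Rational(-7, 2), Mul(-4, Pow(189, -1))), Pow(-37109, -1))) = Add(Mul(-21, Rational(-1, 10)), Mul(Add(Rational(-7, 2), Mul(-4, Rational(1, 189))), Rational(-1, 37109))) = Add(Rational(21, 10), Mul(Add(Rational(-7, 2), Rational(-4, 189)), Rational(-1, 37109))) = Add(Rational(21, 10), Mul(Rational(-1331, 378), Rational(-1, 37109))) = Add(Rational(21, 10), Rational(1331, 14027202)) = Rational(73646138, 35068005)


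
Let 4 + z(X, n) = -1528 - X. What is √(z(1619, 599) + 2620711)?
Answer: 6*√72710 ≈ 1617.9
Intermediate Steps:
z(X, n) = -1532 - X (z(X, n) = -4 + (-1528 - X) = -1532 - X)
√(z(1619, 599) + 2620711) = √((-1532 - 1*1619) + 2620711) = √((-1532 - 1619) + 2620711) = √(-3151 + 2620711) = √2617560 = 6*√72710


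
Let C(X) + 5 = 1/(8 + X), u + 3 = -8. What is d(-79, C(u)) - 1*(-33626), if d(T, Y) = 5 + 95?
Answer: 33726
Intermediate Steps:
u = -11 (u = -3 - 8 = -11)
C(X) = -5 + 1/(8 + X)
d(T, Y) = 100
d(-79, C(u)) - 1*(-33626) = 100 - 1*(-33626) = 100 + 33626 = 33726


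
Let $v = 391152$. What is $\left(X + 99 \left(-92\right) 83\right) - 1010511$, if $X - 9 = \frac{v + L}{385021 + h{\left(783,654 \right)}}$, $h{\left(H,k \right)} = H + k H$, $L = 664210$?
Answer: $- \frac{72094728887}{40813} \approx -1.7665 \cdot 10^{6}$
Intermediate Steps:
$h{\left(H,k \right)} = H + H k$
$X = \frac{415288}{40813}$ ($X = 9 + \frac{391152 + 664210}{385021 + 783 \left(1 + 654\right)} = 9 + \frac{1055362}{385021 + 783 \cdot 655} = 9 + \frac{1055362}{385021 + 512865} = 9 + \frac{1055362}{897886} = 9 + 1055362 \cdot \frac{1}{897886} = 9 + \frac{47971}{40813} = \frac{415288}{40813} \approx 10.175$)
$\left(X + 99 \left(-92\right) 83\right) - 1010511 = \left(\frac{415288}{40813} + 99 \left(-92\right) 83\right) - 1010511 = \left(\frac{415288}{40813} - 755964\right) - 1010511 = - \frac{30852743444}{40813} - 1010511 = - \frac{72094728887}{40813}$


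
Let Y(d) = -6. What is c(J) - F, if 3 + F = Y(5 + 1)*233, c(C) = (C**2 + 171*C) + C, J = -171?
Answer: 1230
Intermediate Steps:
c(C) = C**2 + 172*C
F = -1401 (F = -3 - 6*233 = -3 - 1398 = -1401)
c(J) - F = -171*(172 - 171) - 1*(-1401) = -171*1 + 1401 = -171 + 1401 = 1230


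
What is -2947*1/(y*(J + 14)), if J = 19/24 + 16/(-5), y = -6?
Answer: 58940/1391 ≈ 42.372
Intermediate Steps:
J = -289/120 (J = 19*(1/24) + 16*(-1/5) = 19/24 - 16/5 = -289/120 ≈ -2.4083)
-2947*1/(y*(J + 14)) = -2947*(-1/(6*(-289/120 + 14))) = -2947/((-6*1391/120)) = -2947/(-1391/20) = -2947*(-20/1391) = 58940/1391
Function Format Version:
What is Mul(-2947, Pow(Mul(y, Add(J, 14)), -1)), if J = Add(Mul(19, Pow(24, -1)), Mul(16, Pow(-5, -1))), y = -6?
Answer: Rational(58940, 1391) ≈ 42.372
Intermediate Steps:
J = Rational(-289, 120) (J = Add(Mul(19, Rational(1, 24)), Mul(16, Rational(-1, 5))) = Add(Rational(19, 24), Rational(-16, 5)) = Rational(-289, 120) ≈ -2.4083)
Mul(-2947, Pow(Mul(y, Add(J, 14)), -1)) = Mul(-2947, Pow(Mul(-6, Add(Rational(-289, 120), 14)), -1)) = Mul(-2947, Pow(Mul(-6, Rational(1391, 120)), -1)) = Mul(-2947, Pow(Rational(-1391, 20), -1)) = Mul(-2947, Rational(-20, 1391)) = Rational(58940, 1391)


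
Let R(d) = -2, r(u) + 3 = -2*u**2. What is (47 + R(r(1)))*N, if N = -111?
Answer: -4995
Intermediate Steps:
r(u) = -3 - 2*u**2
(47 + R(r(1)))*N = (47 - 2)*(-111) = 45*(-111) = -4995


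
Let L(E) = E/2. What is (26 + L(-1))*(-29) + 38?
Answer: -1403/2 ≈ -701.50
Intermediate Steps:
L(E) = E/2 (L(E) = E*(½) = E/2)
(26 + L(-1))*(-29) + 38 = (26 + (½)*(-1))*(-29) + 38 = (26 - ½)*(-29) + 38 = (51/2)*(-29) + 38 = -1479/2 + 38 = -1403/2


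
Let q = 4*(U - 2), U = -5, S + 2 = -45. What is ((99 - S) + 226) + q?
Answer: 344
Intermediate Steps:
S = -47 (S = -2 - 45 = -47)
q = -28 (q = 4*(-5 - 2) = 4*(-7) = -28)
((99 - S) + 226) + q = ((99 - 1*(-47)) + 226) - 28 = ((99 + 47) + 226) - 28 = (146 + 226) - 28 = 372 - 28 = 344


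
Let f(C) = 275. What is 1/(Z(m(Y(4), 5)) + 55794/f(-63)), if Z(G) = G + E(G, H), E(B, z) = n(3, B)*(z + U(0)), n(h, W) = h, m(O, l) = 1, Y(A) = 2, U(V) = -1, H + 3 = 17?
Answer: 275/66794 ≈ 0.0041171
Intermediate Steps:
H = 14 (H = -3 + 17 = 14)
E(B, z) = -3 + 3*z (E(B, z) = 3*(z - 1) = 3*(-1 + z) = -3 + 3*z)
Z(G) = 39 + G (Z(G) = G + (-3 + 3*14) = G + (-3 + 42) = G + 39 = 39 + G)
1/(Z(m(Y(4), 5)) + 55794/f(-63)) = 1/((39 + 1) + 55794/275) = 1/(40 + 55794*(1/275)) = 1/(40 + 55794/275) = 1/(66794/275) = 275/66794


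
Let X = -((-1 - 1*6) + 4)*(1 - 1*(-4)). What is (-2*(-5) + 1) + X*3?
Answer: 56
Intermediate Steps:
X = 15 (X = -((-1 - 6) + 4)*(1 + 4) = -(-7 + 4)*5 = -(-3)*5 = -1*(-15) = 15)
(-2*(-5) + 1) + X*3 = (-2*(-5) + 1) + 15*3 = (10 + 1) + 45 = 11 + 45 = 56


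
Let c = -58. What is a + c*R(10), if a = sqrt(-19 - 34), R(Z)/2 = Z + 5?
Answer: -1740 + I*sqrt(53) ≈ -1740.0 + 7.2801*I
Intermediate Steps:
R(Z) = 10 + 2*Z (R(Z) = 2*(Z + 5) = 2*(5 + Z) = 10 + 2*Z)
a = I*sqrt(53) (a = sqrt(-53) = I*sqrt(53) ≈ 7.2801*I)
a + c*R(10) = I*sqrt(53) - 58*(10 + 2*10) = I*sqrt(53) - 58*(10 + 20) = I*sqrt(53) - 58*30 = I*sqrt(53) - 1740 = -1740 + I*sqrt(53)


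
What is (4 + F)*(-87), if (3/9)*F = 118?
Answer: -31146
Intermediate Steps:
F = 354 (F = 3*118 = 354)
(4 + F)*(-87) = (4 + 354)*(-87) = 358*(-87) = -31146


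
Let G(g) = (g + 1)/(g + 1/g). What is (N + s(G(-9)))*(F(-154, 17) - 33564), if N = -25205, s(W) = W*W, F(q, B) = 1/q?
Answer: 218995730552813/258874 ≈ 8.4596e+8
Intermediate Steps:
G(g) = (1 + g)/(g + 1/g)
s(W) = W²
(N + s(G(-9)))*(F(-154, 17) - 33564) = (-25205 + (-9*(1 - 9)/(1 + (-9)²))²)*(1/(-154) - 33564) = (-25205 + (-9*(-8)/(1 + 81))²)*(-1/154 - 33564) = (-25205 + (-9*(-8)/82)²)*(-5168857/154) = (-25205 + (-9*1/82*(-8))²)*(-5168857/154) = (-25205 + (36/41)²)*(-5168857/154) = (-25205 + 1296/1681)*(-5168857/154) = -42368309/1681*(-5168857/154) = 218995730552813/258874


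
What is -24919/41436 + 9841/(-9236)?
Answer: -79740445/47837862 ≈ -1.6669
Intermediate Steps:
-24919/41436 + 9841/(-9236) = -24919*1/41436 + 9841*(-1/9236) = -24919/41436 - 9841/9236 = -79740445/47837862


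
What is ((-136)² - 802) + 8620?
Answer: 26314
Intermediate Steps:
((-136)² - 802) + 8620 = (18496 - 802) + 8620 = 17694 + 8620 = 26314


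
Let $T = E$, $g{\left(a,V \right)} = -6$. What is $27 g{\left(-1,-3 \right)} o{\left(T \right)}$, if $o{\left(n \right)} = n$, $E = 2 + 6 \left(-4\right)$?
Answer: $3564$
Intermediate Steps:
$E = -22$ ($E = 2 - 24 = -22$)
$T = -22$
$27 g{\left(-1,-3 \right)} o{\left(T \right)} = 27 \left(-6\right) \left(-22\right) = \left(-162\right) \left(-22\right) = 3564$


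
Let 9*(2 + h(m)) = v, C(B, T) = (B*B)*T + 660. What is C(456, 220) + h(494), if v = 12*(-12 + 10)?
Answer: 137239726/3 ≈ 4.5747e+7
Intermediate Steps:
v = -24 (v = 12*(-2) = -24)
C(B, T) = 660 + T*B² (C(B, T) = B²*T + 660 = T*B² + 660 = 660 + T*B²)
h(m) = -14/3 (h(m) = -2 + (⅑)*(-24) = -2 - 8/3 = -14/3)
C(456, 220) + h(494) = (660 + 220*456²) - 14/3 = (660 + 220*207936) - 14/3 = (660 + 45745920) - 14/3 = 45746580 - 14/3 = 137239726/3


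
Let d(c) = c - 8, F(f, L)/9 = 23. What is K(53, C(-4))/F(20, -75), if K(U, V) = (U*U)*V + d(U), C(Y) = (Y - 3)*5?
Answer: -98270/207 ≈ -474.73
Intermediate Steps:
F(f, L) = 207 (F(f, L) = 9*23 = 207)
C(Y) = -15 + 5*Y (C(Y) = (-3 + Y)*5 = -15 + 5*Y)
d(c) = -8 + c
K(U, V) = -8 + U + V*U² (K(U, V) = (U*U)*V + (-8 + U) = U²*V + (-8 + U) = V*U² + (-8 + U) = -8 + U + V*U²)
K(53, C(-4))/F(20, -75) = (-8 + 53 + (-15 + 5*(-4))*53²)/207 = (-8 + 53 + (-15 - 20)*2809)*(1/207) = (-8 + 53 - 35*2809)*(1/207) = (-8 + 53 - 98315)*(1/207) = -98270*1/207 = -98270/207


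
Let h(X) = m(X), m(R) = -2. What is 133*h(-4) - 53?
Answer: -319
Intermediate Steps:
h(X) = -2
133*h(-4) - 53 = 133*(-2) - 53 = -266 - 53 = -319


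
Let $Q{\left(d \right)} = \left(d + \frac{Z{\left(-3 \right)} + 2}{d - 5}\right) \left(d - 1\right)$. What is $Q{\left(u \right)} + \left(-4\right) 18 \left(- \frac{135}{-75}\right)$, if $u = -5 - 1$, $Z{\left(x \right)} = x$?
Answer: $- \frac{4853}{55} \approx -88.236$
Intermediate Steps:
$u = -6$ ($u = -5 - 1 = -6$)
$Q{\left(d \right)} = \left(-1 + d\right) \left(d - \frac{1}{-5 + d}\right)$ ($Q{\left(d \right)} = \left(d + \frac{-3 + 2}{d - 5}\right) \left(d - 1\right) = \left(d - \frac{1}{-5 + d}\right) \left(-1 + d\right) = \left(-1 + d\right) \left(d - \frac{1}{-5 + d}\right)$)
$Q{\left(u \right)} + \left(-4\right) 18 \left(- \frac{135}{-75}\right) = \frac{1 + \left(-6\right)^{3} - 6 \left(-6\right)^{2} + 4 \left(-6\right)}{-5 - 6} + \left(-4\right) 18 \left(- \frac{135}{-75}\right) = \frac{1 - 216 - 216 - 24}{-11} - 72 \left(\left(-135\right) \left(- \frac{1}{75}\right)\right) = - \frac{1 - 216 - 216 - 24}{11} - \frac{648}{5} = \left(- \frac{1}{11}\right) \left(-455\right) - \frac{648}{5} = \frac{455}{11} - \frac{648}{5} = - \frac{4853}{55}$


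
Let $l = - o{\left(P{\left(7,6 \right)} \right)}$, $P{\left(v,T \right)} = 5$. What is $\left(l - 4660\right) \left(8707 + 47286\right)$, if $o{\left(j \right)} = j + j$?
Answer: $-261487310$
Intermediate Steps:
$o{\left(j \right)} = 2 j$
$l = -10$ ($l = - 2 \cdot 5 = \left(-1\right) 10 = -10$)
$\left(l - 4660\right) \left(8707 + 47286\right) = \left(-10 - 4660\right) \left(8707 + 47286\right) = \left(-4670\right) 55993 = -261487310$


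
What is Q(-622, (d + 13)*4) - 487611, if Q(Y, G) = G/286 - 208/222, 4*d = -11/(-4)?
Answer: -61918889891/126984 ≈ -4.8761e+5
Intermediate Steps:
d = 11/16 (d = (-11/(-4))/4 = (-11*(-¼))/4 = (¼)*(11/4) = 11/16 ≈ 0.68750)
Q(Y, G) = -104/111 + G/286 (Q(Y, G) = G*(1/286) - 208*1/222 = G/286 - 104/111 = -104/111 + G/286)
Q(-622, (d + 13)*4) - 487611 = (-104/111 + ((11/16 + 13)*4)/286) - 487611 = (-104/111 + ((219/16)*4)/286) - 487611 = (-104/111 + (1/286)*(219/4)) - 487611 = (-104/111 + 219/1144) - 487611 = -94667/126984 - 487611 = -61918889891/126984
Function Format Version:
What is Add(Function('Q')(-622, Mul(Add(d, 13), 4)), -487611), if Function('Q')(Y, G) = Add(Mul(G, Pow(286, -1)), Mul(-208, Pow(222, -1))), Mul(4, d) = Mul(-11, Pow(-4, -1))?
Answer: Rational(-61918889891, 126984) ≈ -4.8761e+5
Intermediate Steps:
d = Rational(11, 16) (d = Mul(Rational(1, 4), Mul(-11, Pow(-4, -1))) = Mul(Rational(1, 4), Mul(-11, Rational(-1, 4))) = Mul(Rational(1, 4), Rational(11, 4)) = Rational(11, 16) ≈ 0.68750)
Function('Q')(Y, G) = Add(Rational(-104, 111), Mul(Rational(1, 286), G)) (Function('Q')(Y, G) = Add(Mul(G, Rational(1, 286)), Mul(-208, Rational(1, 222))) = Add(Mul(Rational(1, 286), G), Rational(-104, 111)) = Add(Rational(-104, 111), Mul(Rational(1, 286), G)))
Add(Function('Q')(-622, Mul(Add(d, 13), 4)), -487611) = Add(Add(Rational(-104, 111), Mul(Rational(1, 286), Mul(Add(Rational(11, 16), 13), 4))), -487611) = Add(Add(Rational(-104, 111), Mul(Rational(1, 286), Mul(Rational(219, 16), 4))), -487611) = Add(Add(Rational(-104, 111), Mul(Rational(1, 286), Rational(219, 4))), -487611) = Add(Add(Rational(-104, 111), Rational(219, 1144)), -487611) = Add(Rational(-94667, 126984), -487611) = Rational(-61918889891, 126984)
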